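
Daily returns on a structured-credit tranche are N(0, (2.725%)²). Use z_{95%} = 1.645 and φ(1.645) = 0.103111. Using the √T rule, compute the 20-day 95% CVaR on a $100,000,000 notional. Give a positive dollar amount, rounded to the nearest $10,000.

σ_{20d} = 2.725% × √20 = 12.187%.
ES multiplier = φ(z)/(1−α) = 0.103111/0.05 = 2.062.
ES = 12.187% × 2.062 = 25.130%; on $100,000,000: $25,130,000.

$25,130,000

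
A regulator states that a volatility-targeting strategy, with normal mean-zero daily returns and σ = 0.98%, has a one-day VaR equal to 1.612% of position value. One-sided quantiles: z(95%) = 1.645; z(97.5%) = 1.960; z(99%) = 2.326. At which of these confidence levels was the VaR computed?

Implied z = VaR/σ = 1.612 / 0.98 = 1.645.
This matches z(95%) = 1.645.

95%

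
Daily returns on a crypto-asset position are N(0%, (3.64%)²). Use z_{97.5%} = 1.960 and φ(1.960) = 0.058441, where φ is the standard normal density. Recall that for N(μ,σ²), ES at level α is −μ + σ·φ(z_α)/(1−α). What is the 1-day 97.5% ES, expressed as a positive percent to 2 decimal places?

Tail multiplier: φ(z)/(1−α) = 0.058441 / 0.025 = 2.338.
ES = 3.64% × 2.338 = 8.510%.

8.51%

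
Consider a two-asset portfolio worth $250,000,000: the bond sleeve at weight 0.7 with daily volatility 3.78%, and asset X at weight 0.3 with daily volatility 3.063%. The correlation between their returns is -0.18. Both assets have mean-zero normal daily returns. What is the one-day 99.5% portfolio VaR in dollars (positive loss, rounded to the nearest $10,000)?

σ_p² = 0.7²·3.78² + 0.3²·3.063² + 2·-0.18·0.7·0.3·3.78·3.063 = 6.9704 (%²).
σ_p = √6.9704 = 2.640%.
At 99.5%, z = 2.576.
VaR = 2.576 × 2.640% = 6.801%; on $250,000,000 that is $17,002,500.

$17,000,000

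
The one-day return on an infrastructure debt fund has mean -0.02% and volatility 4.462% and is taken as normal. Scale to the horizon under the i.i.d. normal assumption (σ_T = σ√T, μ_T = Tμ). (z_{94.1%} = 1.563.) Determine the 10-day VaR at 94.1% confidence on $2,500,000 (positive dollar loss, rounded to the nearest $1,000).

$556,000

σ_{10d} = 4.462% × √10 = 14.110%; μ_{10d} = 10 × -0.02% = -0.200%.
VaR = −(-0.200%) + 1.563 × 14.110% = 22.254%.
On $2,500,000: 0.22254 × $2,500,000 = $556,350.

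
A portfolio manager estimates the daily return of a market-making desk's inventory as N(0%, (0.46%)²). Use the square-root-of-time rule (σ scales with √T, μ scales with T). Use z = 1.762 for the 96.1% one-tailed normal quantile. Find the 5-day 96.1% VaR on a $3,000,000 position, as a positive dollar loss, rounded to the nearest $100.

$54,400

σ_{5d} = 0.46% × √5 = 1.029%.
VaR = 1.762 × 1.029% = 1.813%.
On $3,000,000: 0.01813 × $3,000,000 = $54,390.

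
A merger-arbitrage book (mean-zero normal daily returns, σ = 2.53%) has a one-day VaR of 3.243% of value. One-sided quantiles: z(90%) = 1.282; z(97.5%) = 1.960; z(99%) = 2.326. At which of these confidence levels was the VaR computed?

Implied z = VaR/σ = 3.243 / 2.53 = 1.282.
This matches z(90%) = 1.282.

90%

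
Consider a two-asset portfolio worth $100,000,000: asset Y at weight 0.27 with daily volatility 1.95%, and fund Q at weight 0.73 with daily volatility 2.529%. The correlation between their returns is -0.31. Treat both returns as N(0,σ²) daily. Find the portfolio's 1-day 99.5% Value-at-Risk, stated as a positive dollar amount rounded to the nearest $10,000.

$4,520,000

σ_p² = 0.27²·1.95² + 0.73²·2.529² + 2·-0.31·0.27·0.73·1.95·2.529 = 3.0829 (%²).
σ_p = √3.0829 = 1.756%.
At 99.5%, z = 2.576.
VaR = 2.576 × 1.756% = 4.523%; on $100,000,000 that is $4,523,000.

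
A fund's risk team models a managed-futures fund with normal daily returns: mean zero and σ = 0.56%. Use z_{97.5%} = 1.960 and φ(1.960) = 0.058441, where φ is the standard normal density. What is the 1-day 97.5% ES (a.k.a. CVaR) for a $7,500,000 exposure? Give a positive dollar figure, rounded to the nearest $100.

Tail multiplier: φ(z)/(1−α) = 0.058441 / 0.025 = 2.338.
ES = 0.56% × 2.338 = 1.309%.
On $7,500,000: 0.01309 × $7,500,000 = $98,175.

$98,200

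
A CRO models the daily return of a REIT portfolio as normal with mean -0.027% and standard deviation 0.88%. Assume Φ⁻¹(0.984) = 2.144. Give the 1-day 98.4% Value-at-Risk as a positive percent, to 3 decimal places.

1.914%

VaR = −μ + z·σ = −(-0.027%) + 2.144 × 0.88% = 1.914%.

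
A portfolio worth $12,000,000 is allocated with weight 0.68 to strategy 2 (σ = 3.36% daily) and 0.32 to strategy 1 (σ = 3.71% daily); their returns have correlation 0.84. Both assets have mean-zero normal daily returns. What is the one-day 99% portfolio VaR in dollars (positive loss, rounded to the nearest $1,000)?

σ_p² = 0.68²·3.36² + 0.32²·3.71² + 2·0.84·0.68·0.32·3.36·3.71 = 11.1868 (%²).
σ_p = √11.1868 = 3.345%.
At 99%, z = 2.326.
VaR = 2.326 × 3.345% = 7.780%; on $12,000,000 that is $933,600.

$934,000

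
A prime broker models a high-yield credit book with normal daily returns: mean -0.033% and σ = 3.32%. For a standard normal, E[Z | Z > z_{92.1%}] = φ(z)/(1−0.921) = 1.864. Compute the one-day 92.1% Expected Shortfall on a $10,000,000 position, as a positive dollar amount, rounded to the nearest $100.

$622,100

ES = −(-0.033%) + 3.32% × 1.864 = 6.221%.
On $10,000,000: 0.06221 × $10,000,000 = $622,100.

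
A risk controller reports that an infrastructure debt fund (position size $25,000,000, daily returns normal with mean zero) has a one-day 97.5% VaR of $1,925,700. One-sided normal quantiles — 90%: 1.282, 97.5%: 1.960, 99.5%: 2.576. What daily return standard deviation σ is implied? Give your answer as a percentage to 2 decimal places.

3.93%

VaR as a fraction: $1,925,700 / $25,000,000 = 7.703%.
σ = VaR / z = 7.703% / 1.960 = 3.930%.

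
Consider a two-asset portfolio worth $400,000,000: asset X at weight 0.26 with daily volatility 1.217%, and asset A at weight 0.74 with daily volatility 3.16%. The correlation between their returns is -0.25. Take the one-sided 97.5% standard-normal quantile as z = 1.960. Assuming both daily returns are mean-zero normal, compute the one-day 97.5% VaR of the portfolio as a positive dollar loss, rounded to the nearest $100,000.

σ_p² = 0.26²·1.217² + 0.74²·3.16² + 2·-0.25·0.26·0.74·1.217·3.16 = 5.1983 (%²).
σ_p = √5.1983 = 2.280%.
VaR = 1.960 × 2.280% = 4.469%; on $400,000,000 that is $17,876,000.

$17,900,000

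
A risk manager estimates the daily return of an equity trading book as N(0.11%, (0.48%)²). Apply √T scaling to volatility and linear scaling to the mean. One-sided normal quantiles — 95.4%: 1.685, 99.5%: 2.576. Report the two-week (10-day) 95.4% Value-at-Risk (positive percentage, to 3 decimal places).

1.458%

σ_{10d} = 0.48% × √10 = 1.518%; μ_{10d} = 10 × 0.11% = 1.100%.
VaR = −(1.100%) + 1.685 × 1.518% = 1.458%.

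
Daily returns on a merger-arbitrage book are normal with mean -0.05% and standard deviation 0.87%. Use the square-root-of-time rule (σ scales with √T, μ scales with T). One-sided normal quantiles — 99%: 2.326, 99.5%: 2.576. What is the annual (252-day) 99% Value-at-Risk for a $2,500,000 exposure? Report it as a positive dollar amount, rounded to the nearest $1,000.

$1,118,000

σ_{252d} = 0.87% × √252 = 13.811%; μ_{252d} = 252 × -0.05% = -12.600%.
VaR = −(-12.600%) + 2.326 × 13.811% = 44.724%.
On $2,500,000: 0.44724 × $2,500,000 = $1,118,100.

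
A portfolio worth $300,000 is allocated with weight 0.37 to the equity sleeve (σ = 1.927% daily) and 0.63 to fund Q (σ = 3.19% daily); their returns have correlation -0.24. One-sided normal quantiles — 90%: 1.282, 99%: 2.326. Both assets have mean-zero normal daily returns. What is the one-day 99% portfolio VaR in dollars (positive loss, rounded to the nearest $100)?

$13,700

σ_p² = 0.37²·1.927² + 0.63²·3.19² + 2·-0.24·0.37·0.63·1.927·3.19 = 3.8595 (%²).
σ_p = √3.8595 = 1.965%.
VaR = 2.326 × 1.965% = 4.571%; on $300,000 that is $13,713.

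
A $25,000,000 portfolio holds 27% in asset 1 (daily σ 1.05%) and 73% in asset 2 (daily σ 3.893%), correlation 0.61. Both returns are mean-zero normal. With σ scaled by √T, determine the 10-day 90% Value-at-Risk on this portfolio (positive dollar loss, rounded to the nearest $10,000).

$3,060,000

σ_p = √(0.27²·1.05² + 0.73²·3.893² + 2·0.61·0.27·0.73·1.05·3.893) = 3.023%.
σ_{10d} = 3.023% × √10 = 9.560%.
z(90%) = 1.282.
VaR = 1.282 × 9.560% = 12.256%; on $25,000,000 that is $3,064,000.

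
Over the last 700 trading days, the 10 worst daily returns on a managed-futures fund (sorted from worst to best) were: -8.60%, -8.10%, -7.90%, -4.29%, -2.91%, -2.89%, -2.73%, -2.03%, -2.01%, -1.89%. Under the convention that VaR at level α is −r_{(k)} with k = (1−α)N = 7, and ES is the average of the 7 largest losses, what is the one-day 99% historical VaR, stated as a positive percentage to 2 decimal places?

2.73%

k = 7; the 7th lowest return is -2.73%, so VaR = 2.73%.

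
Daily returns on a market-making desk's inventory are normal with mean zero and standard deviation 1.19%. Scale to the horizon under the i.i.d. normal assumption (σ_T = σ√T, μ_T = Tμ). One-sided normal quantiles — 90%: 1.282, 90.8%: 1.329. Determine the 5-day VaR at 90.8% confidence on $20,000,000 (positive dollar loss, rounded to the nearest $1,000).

σ_{5d} = 1.19% × √5 = 2.661%.
VaR = 1.329 × 2.661% = 3.536%.
On $20,000,000: 0.03536 × $20,000,000 = $707,200.

$707,000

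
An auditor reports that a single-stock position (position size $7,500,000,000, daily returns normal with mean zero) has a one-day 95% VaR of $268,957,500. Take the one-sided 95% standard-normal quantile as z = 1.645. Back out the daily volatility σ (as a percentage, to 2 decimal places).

VaR as a fraction: $268,957,500 / $7,500,000,000 = 3.586%.
σ = VaR / z = 3.586% / 1.645 = 2.180%.

2.18%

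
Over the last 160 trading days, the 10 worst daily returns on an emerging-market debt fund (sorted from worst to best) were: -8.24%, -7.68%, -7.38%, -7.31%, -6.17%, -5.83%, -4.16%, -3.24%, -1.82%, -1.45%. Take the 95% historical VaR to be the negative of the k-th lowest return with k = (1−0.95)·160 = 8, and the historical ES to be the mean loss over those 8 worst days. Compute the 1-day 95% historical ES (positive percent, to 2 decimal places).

The 8 worst returns sum to -50.01%.
ES = −(-50.01%) / 8 = 6.25125% ≈ 6.25%.

6.25%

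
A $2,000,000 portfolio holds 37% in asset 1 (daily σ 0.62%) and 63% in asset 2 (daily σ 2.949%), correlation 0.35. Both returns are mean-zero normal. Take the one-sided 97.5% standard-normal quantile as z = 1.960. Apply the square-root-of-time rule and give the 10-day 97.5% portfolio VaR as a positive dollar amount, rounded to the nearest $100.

σ_p = √(0.37²·0.62² + 0.63²·2.949² + 2·0.35·0.37·0.63·0.62·2.949) = 1.950%.
σ_{10d} = 1.950% × √10 = 6.166%.
VaR = 1.960 × 6.166% = 12.085%; on $2,000,000 that is $241,700.

$241,700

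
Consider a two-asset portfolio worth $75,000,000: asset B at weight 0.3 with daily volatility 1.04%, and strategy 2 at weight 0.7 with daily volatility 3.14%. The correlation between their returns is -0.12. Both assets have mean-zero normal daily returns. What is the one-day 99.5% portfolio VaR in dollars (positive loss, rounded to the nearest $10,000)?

$4,220,000

σ_p² = 0.3²·1.04² + 0.7²·3.14² + 2·-0.12·0.3·0.7·1.04·3.14 = 4.7640 (%²).
σ_p = √4.7640 = 2.183%.
At 99.5%, z = 2.576.
VaR = 2.576 × 2.183% = 5.623%; on $75,000,000 that is $4,217,250.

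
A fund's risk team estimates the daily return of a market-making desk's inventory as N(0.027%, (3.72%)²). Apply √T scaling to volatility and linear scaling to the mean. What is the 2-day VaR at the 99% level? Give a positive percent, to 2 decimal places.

At 99%, z = 2.326.
σ_{2d} = 3.72% × √2 = 5.261%; μ_{2d} = 2 × 0.027% = 0.054%.
VaR = −(0.054%) + 2.326 × 5.261% = 12.183%.

12.18%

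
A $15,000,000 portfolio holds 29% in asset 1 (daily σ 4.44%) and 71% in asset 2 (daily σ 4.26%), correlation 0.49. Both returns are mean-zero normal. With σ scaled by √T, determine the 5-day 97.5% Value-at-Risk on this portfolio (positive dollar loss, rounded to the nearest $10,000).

σ_p = √(0.29²·4.44² + 0.71²·4.26² + 2·0.49·0.29·0.71·4.44·4.26) = 3.824%.
σ_{5d} = 3.824% × √5 = 8.551%.
z(97.5%) = 1.960.
VaR = 1.960 × 8.551% = 16.760%; on $15,000,000 that is $2,514,000.

$2,510,000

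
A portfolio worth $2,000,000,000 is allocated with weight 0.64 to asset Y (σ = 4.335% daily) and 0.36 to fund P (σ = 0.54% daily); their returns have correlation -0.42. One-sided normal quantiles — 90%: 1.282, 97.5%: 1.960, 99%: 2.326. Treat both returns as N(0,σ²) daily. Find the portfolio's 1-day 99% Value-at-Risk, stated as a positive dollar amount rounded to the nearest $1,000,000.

σ_p² = 0.64²·4.335² + 0.36²·0.54² + 2·-0.42·0.64·0.36·4.335·0.54 = 7.2820 (%²).
σ_p = √7.2820 = 2.699%.
VaR = 2.326 × 2.699% = 6.278%; on $2,000,000,000 that is $125,560,000.

$126,000,000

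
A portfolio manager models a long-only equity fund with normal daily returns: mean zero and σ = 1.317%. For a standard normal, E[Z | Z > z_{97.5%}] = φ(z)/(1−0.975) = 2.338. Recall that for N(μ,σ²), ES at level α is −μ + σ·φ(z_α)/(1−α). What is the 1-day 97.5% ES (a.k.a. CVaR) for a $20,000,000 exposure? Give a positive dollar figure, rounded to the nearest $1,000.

ES = 1.317% × 2.338 = 3.079%.
On $20,000,000: 0.03079 × $20,000,000 = $615,800.

$616,000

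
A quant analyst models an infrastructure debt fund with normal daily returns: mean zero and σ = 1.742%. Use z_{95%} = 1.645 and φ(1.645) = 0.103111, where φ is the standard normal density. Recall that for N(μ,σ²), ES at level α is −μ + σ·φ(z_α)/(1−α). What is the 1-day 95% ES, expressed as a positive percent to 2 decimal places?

3.59%

Tail multiplier: φ(z)/(1−α) = 0.103111 / 0.05 = 2.062.
ES = 1.742% × 2.062 = 3.592%.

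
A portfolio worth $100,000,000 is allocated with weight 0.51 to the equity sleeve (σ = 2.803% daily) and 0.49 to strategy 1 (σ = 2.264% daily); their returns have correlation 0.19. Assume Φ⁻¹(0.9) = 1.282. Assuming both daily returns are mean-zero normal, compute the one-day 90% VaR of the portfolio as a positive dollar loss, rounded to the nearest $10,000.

$2,520,000

σ_p² = 0.51²·2.803² + 0.49²·2.264² + 2·0.19·0.51·0.49·2.803·2.264 = 3.8769 (%²).
σ_p = √3.8769 = 1.969%.
VaR = 1.282 × 1.969% = 2.524%; on $100,000,000 that is $2,524,000.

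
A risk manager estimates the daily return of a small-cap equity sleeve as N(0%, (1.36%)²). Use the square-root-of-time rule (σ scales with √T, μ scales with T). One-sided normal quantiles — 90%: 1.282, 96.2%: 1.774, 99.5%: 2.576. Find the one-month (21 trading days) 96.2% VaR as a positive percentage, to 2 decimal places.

σ_{21d} = 1.36% × √21 = 6.232%.
VaR = 1.774 × 6.232% = 11.056%.

11.06%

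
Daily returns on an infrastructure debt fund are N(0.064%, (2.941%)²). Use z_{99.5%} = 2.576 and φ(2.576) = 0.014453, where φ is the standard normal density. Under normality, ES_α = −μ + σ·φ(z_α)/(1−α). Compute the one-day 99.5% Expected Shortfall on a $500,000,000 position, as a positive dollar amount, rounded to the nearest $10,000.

Tail multiplier: φ(z)/(1−α) = 0.014453 / 0.005 = 2.891.
ES = −(0.064%) + 2.941% × 2.891 = 8.438%.
On $500,000,000: 0.08438 × $500,000,000 = $42,190,000.

$42,190,000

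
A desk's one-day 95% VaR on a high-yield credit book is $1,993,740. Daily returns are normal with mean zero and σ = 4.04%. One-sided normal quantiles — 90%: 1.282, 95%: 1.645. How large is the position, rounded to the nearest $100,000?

$30,000,000

VaR as a fraction of value: z·σ = 1.645 × 4.04% = 6.6458%.
Position = $1,993,740 / 0.066458 = $30,000,000.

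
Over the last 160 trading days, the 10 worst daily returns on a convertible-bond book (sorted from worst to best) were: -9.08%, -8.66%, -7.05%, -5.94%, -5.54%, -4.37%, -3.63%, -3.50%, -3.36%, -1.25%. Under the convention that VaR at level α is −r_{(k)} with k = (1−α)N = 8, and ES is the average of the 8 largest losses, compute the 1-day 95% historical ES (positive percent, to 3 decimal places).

5.971%

The 8 worst returns sum to -47.77%.
ES = −(-47.77%) / 8 = 5.97125% ≈ 5.971%.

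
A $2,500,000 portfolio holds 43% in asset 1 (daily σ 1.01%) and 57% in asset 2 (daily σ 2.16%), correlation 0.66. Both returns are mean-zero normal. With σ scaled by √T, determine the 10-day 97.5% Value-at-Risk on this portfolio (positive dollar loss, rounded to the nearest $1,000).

σ_p = √(0.43²·1.01² + 0.57²·2.16² + 2·0.66·0.43·0.57·1.01·2.16) = 1.553%.
σ_{10d} = 1.553% × √10 = 4.911%.
z(97.5%) = 1.960.
VaR = 1.960 × 4.911% = 9.626%; on $2,500,000 that is $240,650.

$241,000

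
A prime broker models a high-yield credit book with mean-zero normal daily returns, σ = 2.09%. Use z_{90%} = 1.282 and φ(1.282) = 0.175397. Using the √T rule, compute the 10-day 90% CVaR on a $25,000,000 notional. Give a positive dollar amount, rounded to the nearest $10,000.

$2,900,000

σ_{10d} = 2.09% × √10 = 6.609%.
ES multiplier = φ(z)/(1−α) = 0.175397/0.1 = 1.754.
ES = 6.609% × 1.754 = 11.592%; on $25,000,000: $2,898,000.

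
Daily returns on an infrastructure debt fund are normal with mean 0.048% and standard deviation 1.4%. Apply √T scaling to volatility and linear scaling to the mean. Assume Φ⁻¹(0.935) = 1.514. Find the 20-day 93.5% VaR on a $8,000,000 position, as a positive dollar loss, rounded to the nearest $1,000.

σ_{20d} = 1.4% × √20 = 6.261%; μ_{20d} = 20 × 0.048% = 0.960%.
VaR = −(0.960%) + 1.514 × 6.261% = 8.519%.
On $8,000,000: 0.08519 × $8,000,000 = $681,520.

$682,000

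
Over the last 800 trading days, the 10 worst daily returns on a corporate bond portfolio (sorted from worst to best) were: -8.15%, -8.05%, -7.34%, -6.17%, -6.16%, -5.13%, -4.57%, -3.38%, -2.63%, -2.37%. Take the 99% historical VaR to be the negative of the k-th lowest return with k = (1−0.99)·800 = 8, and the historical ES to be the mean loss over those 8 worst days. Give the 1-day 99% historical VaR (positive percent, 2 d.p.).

k = 8; the 8th lowest return is -3.38%, so VaR = 3.38%.

3.38%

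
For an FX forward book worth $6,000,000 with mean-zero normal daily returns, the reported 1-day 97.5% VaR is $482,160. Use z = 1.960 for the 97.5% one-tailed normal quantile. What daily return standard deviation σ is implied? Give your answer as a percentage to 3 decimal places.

4.100%

VaR as a fraction: $482,160 / $6,000,000 = 8.036%.
σ = VaR / z = 8.036% / 1.960 = 4.100%.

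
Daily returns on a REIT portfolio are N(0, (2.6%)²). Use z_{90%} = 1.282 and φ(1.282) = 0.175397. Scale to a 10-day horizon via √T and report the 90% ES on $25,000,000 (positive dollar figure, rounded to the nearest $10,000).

$3,610,000

σ_{10d} = 2.6% × √10 = 8.222%.
ES multiplier = φ(z)/(1−α) = 0.175397/0.1 = 1.754.
ES = 8.222% × 1.754 = 14.421%; on $25,000,000: $3,605,250.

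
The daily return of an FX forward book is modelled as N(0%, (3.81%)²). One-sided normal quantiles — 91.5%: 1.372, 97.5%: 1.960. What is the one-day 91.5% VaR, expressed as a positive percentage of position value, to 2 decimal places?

5.23%

VaR = z·σ = 1.372 × 3.81% = 5.227%.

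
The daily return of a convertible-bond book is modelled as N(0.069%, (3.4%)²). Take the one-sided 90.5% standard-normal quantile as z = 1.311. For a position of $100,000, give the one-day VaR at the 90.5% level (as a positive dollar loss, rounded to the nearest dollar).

VaR = −μ + z·σ = −(0.069%) + 1.311 × 3.4% = 4.388%.
On $100,000: 0.04388 × $100,000 = $4,388.

$4,388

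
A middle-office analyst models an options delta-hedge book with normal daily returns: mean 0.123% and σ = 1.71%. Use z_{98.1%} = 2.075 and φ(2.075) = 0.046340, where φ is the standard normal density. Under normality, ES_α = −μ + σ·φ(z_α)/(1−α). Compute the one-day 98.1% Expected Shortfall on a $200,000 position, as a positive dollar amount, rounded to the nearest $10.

Tail multiplier: φ(z)/(1−α) = 0.046340 / 0.019 = 2.439.
ES = −(0.123%) + 1.71% × 2.439 = 4.048%.
On $200,000: 0.04048 × $200,000 = $8,096.

$8,100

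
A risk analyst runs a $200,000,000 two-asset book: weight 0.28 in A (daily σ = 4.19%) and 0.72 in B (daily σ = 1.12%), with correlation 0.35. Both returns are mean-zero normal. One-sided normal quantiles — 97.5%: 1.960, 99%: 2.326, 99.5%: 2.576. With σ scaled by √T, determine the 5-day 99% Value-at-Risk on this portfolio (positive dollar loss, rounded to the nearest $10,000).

σ_p = √(0.28²·4.19² + 0.72²·1.12² + 2·0.35·0.28·0.72·4.19·1.12) = 1.640%.
σ_{5d} = 1.640% × √5 = 3.667%.
VaR = 2.326 × 3.667% = 8.529%; on $200,000,000 that is $17,058,000.

$17,060,000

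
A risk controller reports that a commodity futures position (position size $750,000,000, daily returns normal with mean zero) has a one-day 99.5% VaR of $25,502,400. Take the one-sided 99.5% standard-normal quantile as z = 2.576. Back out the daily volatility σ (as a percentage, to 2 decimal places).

VaR as a fraction: $25,502,400 / $750,000,000 = 3.400%.
σ = VaR / z = 3.400% / 2.576 = 1.320%.

1.32%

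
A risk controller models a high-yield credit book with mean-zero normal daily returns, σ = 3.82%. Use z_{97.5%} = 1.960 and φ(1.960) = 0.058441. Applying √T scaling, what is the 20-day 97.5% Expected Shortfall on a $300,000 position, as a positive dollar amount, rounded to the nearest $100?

σ_{20d} = 3.82% × √20 = 17.084%.
ES multiplier = φ(z)/(1−α) = 0.058441/0.025 = 2.338.
ES = 17.084% × 2.338 = 39.942%; on $300,000: $119,826.

$119,800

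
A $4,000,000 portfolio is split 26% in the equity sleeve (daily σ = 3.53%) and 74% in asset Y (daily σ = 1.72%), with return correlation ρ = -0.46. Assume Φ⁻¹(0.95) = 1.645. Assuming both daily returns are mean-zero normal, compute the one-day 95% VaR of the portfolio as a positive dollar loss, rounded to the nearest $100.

σ_p² = 0.26²·3.53² + 0.74²·1.72² + 2·-0.46·0.26·0.74·3.53·1.72 = 1.3877 (%²).
σ_p = √1.3877 = 1.178%.
VaR = 1.645 × 1.178% = 1.938%; on $4,000,000 that is $77,520.

$77,500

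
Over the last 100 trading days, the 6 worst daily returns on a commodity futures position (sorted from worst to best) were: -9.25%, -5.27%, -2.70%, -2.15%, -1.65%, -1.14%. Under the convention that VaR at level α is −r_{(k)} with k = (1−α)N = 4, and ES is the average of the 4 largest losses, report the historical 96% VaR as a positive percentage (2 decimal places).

2.15%

k = 4; the 4th lowest return is -2.15%, so VaR = 2.15%.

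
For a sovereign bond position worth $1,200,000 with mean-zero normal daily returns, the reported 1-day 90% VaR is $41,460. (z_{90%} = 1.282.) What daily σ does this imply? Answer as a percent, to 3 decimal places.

2.695%

VaR as a fraction: $41,460 / $1,200,000 = 3.455%.
σ = VaR / z = 3.455% / 1.282 = 2.695%.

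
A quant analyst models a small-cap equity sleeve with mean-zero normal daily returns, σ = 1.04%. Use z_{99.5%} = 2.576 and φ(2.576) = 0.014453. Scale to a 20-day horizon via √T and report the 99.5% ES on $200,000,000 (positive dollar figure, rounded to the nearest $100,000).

σ_{20d} = 1.04% × √20 = 4.651%.
ES multiplier = φ(z)/(1−α) = 0.014453/0.005 = 2.891.
ES = 4.651% × 2.891 = 13.446%; on $200,000,000: $26,892,000.

$26,900,000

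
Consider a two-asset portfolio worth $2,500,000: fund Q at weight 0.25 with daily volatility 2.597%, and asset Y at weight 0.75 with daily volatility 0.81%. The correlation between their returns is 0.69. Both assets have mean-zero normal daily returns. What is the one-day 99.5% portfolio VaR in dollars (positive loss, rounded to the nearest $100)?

$74,400

σ_p² = 0.25²·2.597² + 0.75²·0.81² + 2·0.69·0.25·0.75·2.597·0.81 = 1.3349 (%²).
σ_p = √1.3349 = 1.155%.
At 99.5%, z = 2.576.
VaR = 2.576 × 1.155% = 2.975%; on $2,500,000 that is $74,375.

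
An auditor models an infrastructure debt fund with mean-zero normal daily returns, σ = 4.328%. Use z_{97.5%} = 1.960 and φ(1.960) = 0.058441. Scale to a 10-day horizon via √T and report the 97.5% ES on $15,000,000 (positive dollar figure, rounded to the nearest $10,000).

$4,800,000

σ_{10d} = 4.328% × √10 = 13.686%.
ES multiplier = φ(z)/(1−α) = 0.058441/0.025 = 2.338.
ES = 13.686% × 2.338 = 31.998%; on $15,000,000: $4,799,700.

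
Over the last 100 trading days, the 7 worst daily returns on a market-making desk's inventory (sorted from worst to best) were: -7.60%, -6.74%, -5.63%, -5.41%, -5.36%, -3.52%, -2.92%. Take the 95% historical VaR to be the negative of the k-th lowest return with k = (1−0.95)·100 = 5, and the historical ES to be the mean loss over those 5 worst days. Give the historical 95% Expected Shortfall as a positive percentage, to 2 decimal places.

The 5 worst returns sum to -30.74%.
ES = −(-30.74%) / 5 = 6.148% ≈ 6.15%.

6.15%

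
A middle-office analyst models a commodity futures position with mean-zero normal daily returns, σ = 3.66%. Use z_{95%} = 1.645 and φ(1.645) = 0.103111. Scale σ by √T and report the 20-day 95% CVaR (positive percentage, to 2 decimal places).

33.75%

σ_{20d} = 3.66% × √20 = 16.368%.
ES multiplier = φ(z)/(1−α) = 0.103111/0.05 = 2.062.
ES = 16.368% × 2.062 = 33.751%.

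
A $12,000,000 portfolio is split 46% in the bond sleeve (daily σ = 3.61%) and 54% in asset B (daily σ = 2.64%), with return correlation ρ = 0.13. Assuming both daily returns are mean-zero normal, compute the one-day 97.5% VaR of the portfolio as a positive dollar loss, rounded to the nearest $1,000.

$547,000

σ_p² = 0.46²·3.61² + 0.54²·2.64² + 2·0.13·0.46·0.54·3.61·2.64 = 5.4054 (%²).
σ_p = √5.4054 = 2.325%.
At 97.5%, z = 1.960.
VaR = 1.960 × 2.325% = 4.557%; on $12,000,000 that is $546,840.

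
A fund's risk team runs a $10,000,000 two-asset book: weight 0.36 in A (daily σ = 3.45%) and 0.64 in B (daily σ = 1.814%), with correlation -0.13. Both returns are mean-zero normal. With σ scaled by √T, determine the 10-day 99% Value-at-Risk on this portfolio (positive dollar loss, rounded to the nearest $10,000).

σ_p = √(0.36²·3.45² + 0.64²·1.814² + 2·-0.13·0.36·0.64·3.45·1.814) = 1.586%.
σ_{10d} = 1.586% × √10 = 5.015%.
z(99%) = 2.326.
VaR = 2.326 × 5.015% = 11.665%; on $10,000,000 that is $1,166,500.

$1,170,000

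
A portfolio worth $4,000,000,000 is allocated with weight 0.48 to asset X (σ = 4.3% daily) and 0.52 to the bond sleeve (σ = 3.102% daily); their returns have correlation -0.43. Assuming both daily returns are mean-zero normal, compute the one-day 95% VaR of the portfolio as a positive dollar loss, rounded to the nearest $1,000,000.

σ_p² = 0.48²·4.3² + 0.52²·3.102² + 2·-0.43·0.48·0.52·4.3·3.102 = 3.9988 (%²).
σ_p = √3.9988 = 2.000%.
At 95%, z = 1.645.
VaR = 1.645 × 2.000% = 3.290%; on $4,000,000,000 that is $131,600,000.

$132,000,000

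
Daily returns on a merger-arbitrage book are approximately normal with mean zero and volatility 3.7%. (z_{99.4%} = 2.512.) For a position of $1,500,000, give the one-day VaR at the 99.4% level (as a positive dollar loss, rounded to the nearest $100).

VaR = z·σ = 2.512 × 3.7% = 9.294%.
On $1,500,000: 0.09294 × $1,500,000 = $139,410.

$139,400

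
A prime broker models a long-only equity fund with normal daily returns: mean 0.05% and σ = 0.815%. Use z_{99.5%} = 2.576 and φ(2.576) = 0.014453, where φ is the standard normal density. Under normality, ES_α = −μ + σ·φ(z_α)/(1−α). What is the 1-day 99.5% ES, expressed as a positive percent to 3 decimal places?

Tail multiplier: φ(z)/(1−α) = 0.014453 / 0.005 = 2.891.
ES = −(0.05%) + 0.815% × 2.891 = 2.306%.

2.306%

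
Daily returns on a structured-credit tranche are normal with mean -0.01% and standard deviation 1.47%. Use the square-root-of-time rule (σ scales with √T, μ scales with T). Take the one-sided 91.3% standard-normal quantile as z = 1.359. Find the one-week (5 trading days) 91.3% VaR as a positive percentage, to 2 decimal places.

4.52%

σ_{5d} = 1.47% × √5 = 3.287%; μ_{5d} = 5 × -0.01% = -0.050%.
VaR = −(-0.050%) + 1.359 × 3.287% = 4.517%.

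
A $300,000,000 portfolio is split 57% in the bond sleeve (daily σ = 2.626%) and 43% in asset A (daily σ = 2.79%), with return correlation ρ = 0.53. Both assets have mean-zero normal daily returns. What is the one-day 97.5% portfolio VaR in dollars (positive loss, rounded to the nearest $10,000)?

$13,890,000

σ_p² = 0.57²·2.626² + 0.43²·2.79² + 2·0.53·0.57·0.43·2.626·2.79 = 5.5832 (%²).
σ_p = √5.5832 = 2.363%.
At 97.5%, z = 1.960.
VaR = 1.960 × 2.363% = 4.631%; on $300,000,000 that is $13,893,000.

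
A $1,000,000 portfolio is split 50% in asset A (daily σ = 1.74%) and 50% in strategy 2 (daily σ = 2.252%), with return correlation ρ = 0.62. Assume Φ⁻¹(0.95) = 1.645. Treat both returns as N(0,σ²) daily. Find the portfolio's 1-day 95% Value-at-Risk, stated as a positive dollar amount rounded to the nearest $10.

$29,610

σ_p² = 0.5²·1.74² + 0.5²·2.252² + 2·0.62·0.5·0.5·1.74·2.252 = 3.2395 (%²).
σ_p = √3.2395 = 1.800%.
VaR = 1.645 × 1.800% = 2.961%; on $1,000,000 that is $29,610.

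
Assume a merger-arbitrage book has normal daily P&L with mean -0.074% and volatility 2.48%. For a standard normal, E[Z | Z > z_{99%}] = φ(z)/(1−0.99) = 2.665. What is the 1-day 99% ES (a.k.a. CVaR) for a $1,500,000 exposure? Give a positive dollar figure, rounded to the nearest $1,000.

$100,000

ES = −(-0.074%) + 2.48% × 2.665 = 6.683%.
On $1,500,000: 0.06683 × $1,500,000 = $100,245.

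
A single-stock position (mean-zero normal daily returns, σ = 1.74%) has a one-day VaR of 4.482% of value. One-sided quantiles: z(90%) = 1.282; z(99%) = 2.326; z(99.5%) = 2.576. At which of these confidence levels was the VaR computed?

Implied z = VaR/σ = 4.482 / 1.74 = 2.576.
This matches z(99.5%) = 2.576.

99.5%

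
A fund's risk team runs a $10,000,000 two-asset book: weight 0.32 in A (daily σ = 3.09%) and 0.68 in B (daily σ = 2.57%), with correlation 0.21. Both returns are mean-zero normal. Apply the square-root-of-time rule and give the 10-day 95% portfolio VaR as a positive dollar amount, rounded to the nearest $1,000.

$1,135,000

σ_p = √(0.32²·3.09² + 0.68²·2.57² + 2·0.21·0.32·0.68·3.09·2.57) = 2.181%.
σ_{10d} = 2.181% × √10 = 6.897%.
z(95%) = 1.645.
VaR = 1.645 × 6.897% = 11.346%; on $10,000,000 that is $1,134,600.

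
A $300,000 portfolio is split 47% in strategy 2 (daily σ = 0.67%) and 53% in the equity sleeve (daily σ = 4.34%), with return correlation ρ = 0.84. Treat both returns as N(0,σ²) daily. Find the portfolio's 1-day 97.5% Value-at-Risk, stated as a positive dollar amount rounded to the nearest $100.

$15,100

σ_p² = 0.47²·0.67² + 0.53²·4.34² + 2·0.84·0.47·0.53·0.67·4.34 = 6.6070 (%²).
σ_p = √6.6070 = 2.570%.
At 97.5%, z = 1.960.
VaR = 1.960 × 2.570% = 5.037%; on $300,000 that is $15,111.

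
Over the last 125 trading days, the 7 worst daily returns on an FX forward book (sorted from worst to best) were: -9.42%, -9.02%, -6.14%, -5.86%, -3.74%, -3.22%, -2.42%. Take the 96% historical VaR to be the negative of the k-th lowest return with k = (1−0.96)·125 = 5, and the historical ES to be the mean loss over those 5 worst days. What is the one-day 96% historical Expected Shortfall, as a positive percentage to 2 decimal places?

6.84%

The 5 worst returns sum to -34.18%.
ES = −(-34.18%) / 5 = 6.836% ≈ 6.84%.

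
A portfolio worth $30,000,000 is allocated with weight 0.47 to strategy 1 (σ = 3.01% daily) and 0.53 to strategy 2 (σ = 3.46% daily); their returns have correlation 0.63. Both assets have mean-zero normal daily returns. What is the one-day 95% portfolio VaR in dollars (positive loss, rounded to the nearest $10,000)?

$1,450,000

σ_p² = 0.47²·3.01² + 0.53²·3.46² + 2·0.63·0.47·0.53·3.01·3.46 = 8.6330 (%²).
σ_p = √8.6330 = 2.938%.
At 95%, z = 1.645.
VaR = 1.645 × 2.938% = 4.833%; on $30,000,000 that is $1,449,900.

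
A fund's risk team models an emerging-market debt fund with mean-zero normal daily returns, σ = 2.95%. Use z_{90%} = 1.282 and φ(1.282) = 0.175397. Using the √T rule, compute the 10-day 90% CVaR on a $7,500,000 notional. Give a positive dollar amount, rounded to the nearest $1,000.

$1,227,000

σ_{10d} = 2.95% × √10 = 9.329%.
ES multiplier = φ(z)/(1−α) = 0.175397/0.1 = 1.754.
ES = 9.329% × 1.754 = 16.363%; on $7,500,000: $1,227,225.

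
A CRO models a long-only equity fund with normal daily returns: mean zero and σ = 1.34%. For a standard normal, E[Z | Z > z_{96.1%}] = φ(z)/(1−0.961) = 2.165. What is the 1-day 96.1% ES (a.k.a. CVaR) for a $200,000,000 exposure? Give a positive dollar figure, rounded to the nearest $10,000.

ES = 1.34% × 2.165 = 2.901%.
On $200,000,000: 0.02901 × $200,000,000 = $5,802,000.

$5,800,000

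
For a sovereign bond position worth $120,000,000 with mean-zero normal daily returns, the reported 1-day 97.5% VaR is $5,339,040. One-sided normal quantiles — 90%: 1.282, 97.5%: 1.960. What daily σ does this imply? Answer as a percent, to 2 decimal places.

2.27%

VaR as a fraction: $5,339,040 / $120,000,000 = 4.449%.
σ = VaR / z = 4.449% / 1.960 = 2.270%.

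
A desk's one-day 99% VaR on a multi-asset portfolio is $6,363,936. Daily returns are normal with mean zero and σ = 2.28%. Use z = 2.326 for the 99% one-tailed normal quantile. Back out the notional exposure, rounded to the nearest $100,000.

$120,000,000

VaR as a fraction of value: z·σ = 2.326 × 2.28% = 5.30328%.
Position = $6,363,936 / 0.0530328 = $120,000,000.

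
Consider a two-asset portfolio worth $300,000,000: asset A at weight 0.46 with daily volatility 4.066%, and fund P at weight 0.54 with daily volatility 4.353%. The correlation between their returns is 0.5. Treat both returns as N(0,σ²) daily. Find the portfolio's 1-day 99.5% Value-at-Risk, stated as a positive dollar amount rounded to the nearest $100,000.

$28,300,000

σ_p² = 0.46²·4.066² + 0.54²·4.353² + 2·0.5·0.46·0.54·4.066·4.353 = 13.4202 (%²).
σ_p = √13.4202 = 3.663%.
At 99.5%, z = 2.576.
VaR = 2.576 × 3.663% = 9.436%; on $300,000,000 that is $28,308,000.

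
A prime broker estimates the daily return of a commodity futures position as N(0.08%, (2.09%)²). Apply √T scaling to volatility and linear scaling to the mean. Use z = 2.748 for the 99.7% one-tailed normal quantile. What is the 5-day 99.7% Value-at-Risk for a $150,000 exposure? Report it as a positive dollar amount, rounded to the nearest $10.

σ_{5d} = 2.09% × √5 = 4.673%; μ_{5d} = 5 × 0.08% = 0.400%.
VaR = −(0.400%) + 2.748 × 4.673% = 12.441%.
On $150,000: 0.12441 × $150,000 = $18,662.

$18,660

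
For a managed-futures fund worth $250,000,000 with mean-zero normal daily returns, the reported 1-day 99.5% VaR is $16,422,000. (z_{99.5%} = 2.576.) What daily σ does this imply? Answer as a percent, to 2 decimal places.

2.55%

VaR as a fraction: $16,422,000 / $250,000,000 = 6.569%.
σ = VaR / z = 6.569% / 2.576 = 2.550%.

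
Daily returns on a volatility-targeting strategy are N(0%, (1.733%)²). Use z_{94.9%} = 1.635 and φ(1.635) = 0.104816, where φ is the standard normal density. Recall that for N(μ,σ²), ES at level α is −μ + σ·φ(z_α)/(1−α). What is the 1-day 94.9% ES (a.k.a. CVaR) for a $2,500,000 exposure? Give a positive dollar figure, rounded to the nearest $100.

Tail multiplier: φ(z)/(1−α) = 0.104816 / 0.051 = 2.055.
ES = 1.733% × 2.055 = 3.561%.
On $2,500,000: 0.03561 × $2,500,000 = $89,025.

$89,000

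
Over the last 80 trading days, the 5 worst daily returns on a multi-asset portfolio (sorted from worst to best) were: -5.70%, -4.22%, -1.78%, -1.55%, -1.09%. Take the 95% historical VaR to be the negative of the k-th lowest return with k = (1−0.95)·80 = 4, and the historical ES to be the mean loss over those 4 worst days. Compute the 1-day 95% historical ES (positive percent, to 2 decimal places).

The 4 worst returns sum to -13.25%.
ES = −(-13.25%) / 4 = 3.3125% ≈ 3.31%.

3.31%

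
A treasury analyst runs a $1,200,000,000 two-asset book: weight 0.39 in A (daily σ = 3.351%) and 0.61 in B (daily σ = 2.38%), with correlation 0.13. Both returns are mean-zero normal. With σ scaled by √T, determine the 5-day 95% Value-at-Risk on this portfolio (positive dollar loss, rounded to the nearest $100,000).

$91,600,000

σ_p = √(0.39²·3.351² + 0.61²·2.38² + 2·0.13·0.39·0.61·3.351·2.38) = 2.076%.
σ_{5d} = 2.076% × √5 = 4.642%.
z(95%) = 1.645.
VaR = 1.645 × 4.642% = 7.636%; on $1,200,000,000 that is $91,632,000.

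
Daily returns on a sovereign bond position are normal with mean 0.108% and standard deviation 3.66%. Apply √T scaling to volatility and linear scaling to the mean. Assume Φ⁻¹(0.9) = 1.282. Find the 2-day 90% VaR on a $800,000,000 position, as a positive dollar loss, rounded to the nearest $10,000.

$51,360,000

σ_{2d} = 3.66% × √2 = 5.176%; μ_{2d} = 2 × 0.108% = 0.216%.
VaR = −(0.216%) + 1.282 × 5.176% = 6.420%.
On $800,000,000: 0.06420 × $800,000,000 = $51,360,000.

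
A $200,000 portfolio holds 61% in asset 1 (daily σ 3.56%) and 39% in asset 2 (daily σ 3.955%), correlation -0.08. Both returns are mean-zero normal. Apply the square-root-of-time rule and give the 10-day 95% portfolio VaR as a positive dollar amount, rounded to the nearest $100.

$26,600

σ_p = √(0.61²·3.56² + 0.39²·3.955² + 2·-0.08·0.61·0.39·3.56·3.955) = 2.561%.
σ_{10d} = 2.561% × √10 = 8.099%.
z(95%) = 1.645.
VaR = 1.645 × 8.099% = 13.323%; on $200,000 that is $26,646.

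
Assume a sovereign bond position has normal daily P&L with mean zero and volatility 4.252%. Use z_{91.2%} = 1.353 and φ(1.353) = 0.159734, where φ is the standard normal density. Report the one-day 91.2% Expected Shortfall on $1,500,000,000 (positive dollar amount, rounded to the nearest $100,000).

$115,800,000

Tail multiplier: φ(z)/(1−α) = 0.159734 / 0.088 = 1.815.
ES = 4.252% × 1.815 = 7.717%.
On $1,500,000,000: 0.07717 × $1,500,000,000 = $115,755,000.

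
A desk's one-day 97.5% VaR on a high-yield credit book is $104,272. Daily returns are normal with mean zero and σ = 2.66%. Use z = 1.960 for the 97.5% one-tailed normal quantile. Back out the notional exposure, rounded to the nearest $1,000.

VaR as a fraction of value: z·σ = 1.960 × 2.66% = 5.2136%.
Position = $104,272 / 0.052136 = $2,000,000.

$2,000,000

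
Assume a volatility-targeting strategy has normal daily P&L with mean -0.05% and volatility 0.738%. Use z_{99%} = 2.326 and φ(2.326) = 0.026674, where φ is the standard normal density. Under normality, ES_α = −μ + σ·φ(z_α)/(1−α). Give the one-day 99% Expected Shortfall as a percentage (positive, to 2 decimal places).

Tail multiplier: φ(z)/(1−α) = 0.026674 / 0.01 = 2.667.
ES = −(-0.05%) + 0.738% × 2.667 = 2.018%.

2.02%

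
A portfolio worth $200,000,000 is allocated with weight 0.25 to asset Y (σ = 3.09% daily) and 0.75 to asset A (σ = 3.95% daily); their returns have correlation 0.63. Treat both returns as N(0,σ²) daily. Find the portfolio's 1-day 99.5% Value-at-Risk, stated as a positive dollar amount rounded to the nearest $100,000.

σ_p² = 0.25²·3.09² + 0.75²·3.95² + 2·0.63·0.25·0.75·3.09·3.95 = 12.2567 (%²).
σ_p = √12.2567 = 3.501%.
At 99.5%, z = 2.576.
VaR = 2.576 × 3.501% = 9.019%; on $200,000,000 that is $18,038,000.

$18,000,000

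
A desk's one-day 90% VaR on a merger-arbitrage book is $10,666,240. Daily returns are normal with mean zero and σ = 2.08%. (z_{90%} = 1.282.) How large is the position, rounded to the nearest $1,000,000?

$400,000,000

VaR as a fraction of value: z·σ = 1.282 × 2.08% = 2.66656%.
Position = $10,666,240 / 0.0266656 = $400,000,000.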